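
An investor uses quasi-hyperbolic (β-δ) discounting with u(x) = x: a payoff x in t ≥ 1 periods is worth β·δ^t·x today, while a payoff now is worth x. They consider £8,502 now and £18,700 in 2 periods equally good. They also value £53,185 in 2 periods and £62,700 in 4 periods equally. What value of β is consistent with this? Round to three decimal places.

β ≈ 0.536

The second indifference involves only future payoffs, so β cancels: β·δ^2·53185 = β·δ^4·62700, giving δ^2 = 53185/62700 = 0.84825, so δ = 0.92100.
Substituting δ into 8502 = β·δ^2·18700: β = 8502/(15862.193) ≈ 0.536.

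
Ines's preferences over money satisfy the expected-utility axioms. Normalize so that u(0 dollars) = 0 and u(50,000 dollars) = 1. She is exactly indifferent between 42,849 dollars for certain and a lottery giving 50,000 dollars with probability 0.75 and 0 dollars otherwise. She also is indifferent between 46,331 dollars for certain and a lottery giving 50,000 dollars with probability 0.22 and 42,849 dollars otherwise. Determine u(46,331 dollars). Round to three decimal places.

0.805

First, u(42,849 dollars) = 0.75·u(50,000 dollars) + 0.25·u(0 dollars) = 0.75.
The second indifference gives u(46,331 dollars) = 0.22·u(50,000 dollars) + 0.78·u(42,849 dollars) = 0.22·1.00 + 0.78·0.75 = 0.8050.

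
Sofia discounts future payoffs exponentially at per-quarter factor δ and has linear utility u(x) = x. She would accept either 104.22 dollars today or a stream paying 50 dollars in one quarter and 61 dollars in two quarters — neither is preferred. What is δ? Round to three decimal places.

δ ≈ 0.960

Present value of the stream is 50·δ + 61·δ². Indifference gives 50δ + 61δ² = 104.22.
So 61δ² + 50δ − 104.22 = 0.
δ = (−50 + √(50² + 4·61·104.22)) / (2·61) = (−50 + √27929.68) / 122 ≈ 0.960.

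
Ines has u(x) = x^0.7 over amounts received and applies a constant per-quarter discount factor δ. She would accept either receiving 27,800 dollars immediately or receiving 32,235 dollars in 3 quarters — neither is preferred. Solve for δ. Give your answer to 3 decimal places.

The payoff in 3 quarters is discounted by δ^3, so u(27800) = δ^3·u(32235) and δ^3 = u(27800)/u(32235).
With u(x) = x^0.7: δ^3 = 27800^0.7/32235^0.7 = (27800/32235)^0.7 = 0.90158.
Hence δ = (0.90158)^(1/3) = 0.96605.

δ ≈ 0.966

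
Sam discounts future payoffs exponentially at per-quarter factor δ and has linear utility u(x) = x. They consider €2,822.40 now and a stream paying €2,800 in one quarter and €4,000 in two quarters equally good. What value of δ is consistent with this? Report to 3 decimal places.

Equating present values: 2822.40 = 2800δ + 4000δ².
Rearranged: 4000δ² + 2800δ − 2822.40 = 0.
The positive root is δ = [−2800 + √(2800² + 4·4000·2822.40)] / (2·4000) = (−2800 + 7280.000)/8000 ≈ 0.560.

δ ≈ 0.560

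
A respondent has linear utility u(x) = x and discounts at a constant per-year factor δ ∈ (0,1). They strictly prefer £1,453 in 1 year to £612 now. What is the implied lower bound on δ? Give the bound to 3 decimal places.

Under u(x) = x this choice says 612 < δ·1453.
So δ > 612/1453 = 0.42120.

δ > 0.421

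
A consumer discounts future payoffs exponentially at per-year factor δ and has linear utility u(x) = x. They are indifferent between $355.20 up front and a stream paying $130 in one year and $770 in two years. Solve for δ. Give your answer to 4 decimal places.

δ ≈ 0.6000

The stream is worth 130δ + 770δ² today, so 130δ + 770δ² = 355.20.
Rearranged: 770δ² + 130δ − 355.20 = 0.
By the quadratic formula (taking the positive root), δ = (−130 + √1110916.00) / 1540 ≈ 0.6000.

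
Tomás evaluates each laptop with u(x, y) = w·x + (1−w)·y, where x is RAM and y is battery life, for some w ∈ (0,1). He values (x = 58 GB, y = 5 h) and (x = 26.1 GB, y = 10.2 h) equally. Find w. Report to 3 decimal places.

w = 0.140

Equating utilities: w·58 + (1−w)·5 = w·26.1 + (1−w)·10.2.
Collecting terms: w·31.9 = (1−w)·5.2.
The marginal rate of substitution is 5.2/31.9, so w = 5.2/(31.9+5.2) = 0.140.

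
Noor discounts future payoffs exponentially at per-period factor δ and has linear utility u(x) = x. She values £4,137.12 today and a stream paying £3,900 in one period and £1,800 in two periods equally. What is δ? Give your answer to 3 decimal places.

δ ≈ 0.780

Present value of the stream is 3900·δ + 1800·δ². Indifference gives 3900δ + 1800δ² = 4137.12.
Rearranged: 1800δ² + 3900δ − 4137.12 = 0.
δ = (−3900 + √(3900² + 4·1800·4137.12)) / (2·1800) = (−3900 + √44997264.00) / 3600 ≈ 0.780.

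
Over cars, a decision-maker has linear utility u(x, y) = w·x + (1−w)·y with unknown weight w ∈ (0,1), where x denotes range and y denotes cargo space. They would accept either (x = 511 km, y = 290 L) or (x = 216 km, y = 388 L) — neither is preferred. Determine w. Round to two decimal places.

w = 0.25

Indifference: w·511 + (1−w)·290 = w·216 + (1−w)·388.
w·(511−216) = (1−w)·(388−290), i.e. w·295 = (1−w)·98.
Hence w = 98/(295+98) = 98/393 = 0.25.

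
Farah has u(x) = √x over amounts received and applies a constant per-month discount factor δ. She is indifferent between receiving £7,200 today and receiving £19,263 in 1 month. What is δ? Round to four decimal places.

δ ≈ 0.6114

Indifference means u(7200) = δ · u(19263), so δ = u(7200)/u(19263).
With u(x) = √x: δ = √7200/√19263 = √(7200/19263) = 0.61137.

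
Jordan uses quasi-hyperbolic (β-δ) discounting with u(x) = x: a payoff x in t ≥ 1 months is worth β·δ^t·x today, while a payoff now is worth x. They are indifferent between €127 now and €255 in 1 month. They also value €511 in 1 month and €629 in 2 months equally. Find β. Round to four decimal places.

The second indifference involves only future payoffs, so β cancels: β·δ^1·511 = β·δ^2·629, giving δ = 511/629 = 0.81240.
Now use the now-vs-future pair: 127 = β·δ·255 gives β = 127/(0.81240·255) ≈ 0.6130.

β ≈ 0.6130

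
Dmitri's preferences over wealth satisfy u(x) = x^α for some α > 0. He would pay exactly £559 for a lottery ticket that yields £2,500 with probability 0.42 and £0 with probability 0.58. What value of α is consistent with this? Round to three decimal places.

The lottery's expected utility is 0.42·u(2500) + 0.58·u(0) = 0.42·2500^α (since u(0) = 0 for α > 0).
Indifference: 559^α = 0.42·2500^α, so (559/2500)^α = 0.42.
Taking logs: α·ln(559/2500) = ln(0.42), so α = -0.867501 / -1.497897 ≈ 0.579.

α ≈ 0.579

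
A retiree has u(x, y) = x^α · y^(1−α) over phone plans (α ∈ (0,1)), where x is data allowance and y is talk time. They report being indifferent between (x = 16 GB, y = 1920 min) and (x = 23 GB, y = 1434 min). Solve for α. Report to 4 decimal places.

α ≈ 0.4457

The Cobb–Douglas utilities coincide, so 16^α·1920^(1−α) = 23^α·1434^(1−α).
(16/23)^α = (1434/1920)^(1−α); take logs: α·ln(16/23) = (1−α)·ln(1434/1920), i.e. α·-0.3629055 = (1−α)·-0.2918574.
With A = -0.3629055 and B = -0.2918574: α·A = (1−α)·B, so α = B/(A+B) = -0.2918574/-0.6547629 ≈ 0.4457.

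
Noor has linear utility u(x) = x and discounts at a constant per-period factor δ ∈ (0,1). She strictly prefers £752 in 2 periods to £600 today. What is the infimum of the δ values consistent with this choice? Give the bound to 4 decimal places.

The preference means 600 < δ^2·752.
So δ^2 > 600/752 = 0.79787; taking the square root of both positive sides preserves the inequality.
δ > 0.79787^(1/2) = 0.8932.

δ > 0.8932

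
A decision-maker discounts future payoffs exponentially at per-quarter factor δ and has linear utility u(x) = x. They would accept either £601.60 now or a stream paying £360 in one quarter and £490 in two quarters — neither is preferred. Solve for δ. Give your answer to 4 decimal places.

The stream is worth 360δ + 490δ² today, so 360δ + 490δ² = 601.60.
Rearranged: 490δ² + 360δ − 601.60 = 0.
By the quadratic formula (taking the positive root), δ = (−360 + √1308736.00) / 980 ≈ 0.8000.

δ ≈ 0.8000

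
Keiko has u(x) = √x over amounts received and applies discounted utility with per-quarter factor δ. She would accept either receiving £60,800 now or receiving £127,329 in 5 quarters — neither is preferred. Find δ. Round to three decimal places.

The payoff in 5 quarters is discounted by δ^5, so u(60800) = δ^5·u(127329) and δ^5 = u(60800)/u(127329).
Since u(x) = √x, δ^5 = √(60800/127329) = 0.69102.
Taking the 5th root: δ = 0.69102^(1/5) ≈ 0.929.

δ ≈ 0.929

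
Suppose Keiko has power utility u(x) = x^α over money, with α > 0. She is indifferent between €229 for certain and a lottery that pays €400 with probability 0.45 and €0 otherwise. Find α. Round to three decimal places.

The lottery's expected utility is 0.45·u(400) + 0.55·u(0) = 0.45·400^α (since u(0) = 0 for α > 0).
Indifference: 229^α = 0.45·400^α, so (229/400)^α = 0.45.
Take logs: α = ln 0.45 / ln(229/400) ≈ 1.43168.

α ≈ 1.432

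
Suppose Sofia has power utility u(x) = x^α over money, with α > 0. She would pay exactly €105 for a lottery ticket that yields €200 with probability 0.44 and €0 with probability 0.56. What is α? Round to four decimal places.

α ≈ 1.2741

The lottery's expected utility is 0.44·u(200) + 0.56·u(0) = 0.44·200^α (since u(0) = 0 for α > 0).
Setting u(105) equal to that: 105^α = 0.44·200^α ⇒ (105/200)^α = 0.44.
Taking logs: α·ln(105/200) = ln(0.44), so α = -0.8209806 / -0.6443570 ≈ 1.2741.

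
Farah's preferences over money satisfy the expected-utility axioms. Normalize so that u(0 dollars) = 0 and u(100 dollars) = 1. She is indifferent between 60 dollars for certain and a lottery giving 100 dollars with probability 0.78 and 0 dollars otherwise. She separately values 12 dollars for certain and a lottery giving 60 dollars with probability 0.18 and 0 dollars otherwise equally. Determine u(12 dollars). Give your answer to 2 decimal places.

0.14

From the first indifference, u(60 dollars) = 0.78·u(100 dollars) + 0.22·u(0 dollars) = 0.78·1 + 0.22·0 = 0.78.
Then u(12 dollars) = 0.18·u(60 dollars) + 0.82·u(0 dollars) = 0.18·0.78 + 0.82·0.00 = 0.1404.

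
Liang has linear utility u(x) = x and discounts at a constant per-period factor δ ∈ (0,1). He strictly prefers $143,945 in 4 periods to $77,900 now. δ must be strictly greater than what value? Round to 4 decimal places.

Under u(x) = x this choice says 77900 < δ^4·143945.
Hence δ^4 > 77900/143945 = 0.54118, and x ↦ x^(1/4) is increasing on (0,∞).
δ > 0.54118^(1/4) = 0.8577.

δ > 0.8577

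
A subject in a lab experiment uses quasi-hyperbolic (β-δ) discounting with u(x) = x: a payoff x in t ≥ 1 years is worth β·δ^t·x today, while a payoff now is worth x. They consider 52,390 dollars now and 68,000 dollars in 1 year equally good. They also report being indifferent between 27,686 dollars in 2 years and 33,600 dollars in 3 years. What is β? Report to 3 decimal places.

Both payoffs in the second observation are in the future, so β drops out: δ^2·27686 = δ^3·33600 ⇒ δ = 27686/33600 = 0.82399.
The first indifference: 52390 = β·δ·68000, so β = 52390/(δ·68000) = 52390/(0.82399·68000) ≈ 0.935.

β ≈ 0.935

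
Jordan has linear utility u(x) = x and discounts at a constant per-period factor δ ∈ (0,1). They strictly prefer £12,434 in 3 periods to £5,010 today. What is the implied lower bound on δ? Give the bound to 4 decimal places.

Comparing present values: 5010 < δ^3·12434.
Dividing by 12434: δ^3 > 0.40293. Both sides are positive, so the cube root keeps the direction.
δ > 0.40293^(1/3) = 0.7386.

δ > 0.7386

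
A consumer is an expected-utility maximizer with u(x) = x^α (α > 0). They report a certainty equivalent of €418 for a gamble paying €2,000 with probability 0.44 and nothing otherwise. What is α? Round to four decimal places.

α ≈ 0.5244

Since u(0) = 0, the lottery's EU is 0.44·2000^α.
Equating: 418^α = 0.44·2000^α, i.e. 0.2090^α = 0.44.
Take logs: α = ln 0.44 / ln(418/2000) ≈ 0.524447.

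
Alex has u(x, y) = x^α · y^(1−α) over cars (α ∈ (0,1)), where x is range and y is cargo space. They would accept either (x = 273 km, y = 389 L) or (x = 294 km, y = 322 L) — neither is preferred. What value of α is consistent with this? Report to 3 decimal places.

Indifference: 273^α · 389^(1−α) = 294^α · 322^(1−α).
Rearrange to (273/294)^α = (322/389)^(1−α) and take logs: α·-0.074108 = (1−α)·-0.189028.
Thus α·(-0.263136) = -0.189028, so α = -0.189028/-0.263136 ≈ 0.718.

α ≈ 0.718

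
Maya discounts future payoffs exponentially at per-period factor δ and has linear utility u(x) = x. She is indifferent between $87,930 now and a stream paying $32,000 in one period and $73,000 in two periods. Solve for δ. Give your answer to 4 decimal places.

The stream is worth 32000δ + 73000δ² today, so 32000δ + 73000δ² = 87930.
That is, 73000δ² + 32000δ − 87930 = 0, a quadratic in δ.
The positive root is δ = [−32000 + √(32000² + 4·73000·87930)] / (2·73000) = (−32000 + 163400.000)/146000 ≈ 0.9000.

δ ≈ 0.9000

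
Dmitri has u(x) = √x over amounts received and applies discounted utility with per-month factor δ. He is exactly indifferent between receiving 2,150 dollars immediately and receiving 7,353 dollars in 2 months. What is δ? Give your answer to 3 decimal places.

δ ≈ 0.735

Equating discounted utilities: u(2150) = δ^2·u(7353) ⇒ δ^2 = u(2150)/u(7353).
With u(x) = √x: δ^2 = √2150/√7353 = √(2150/7353) = 0.54074.
Hence δ = (0.54074)^(1/2) = 0.73535.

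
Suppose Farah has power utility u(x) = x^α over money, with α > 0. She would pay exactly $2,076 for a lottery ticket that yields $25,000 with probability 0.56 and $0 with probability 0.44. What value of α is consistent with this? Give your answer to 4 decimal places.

α ≈ 0.2330

The lottery's expected utility is 0.56·u(25000) + 0.44·u(0) = 0.56·25000^α (since u(0) = 0 for α > 0).
Equating: 2076^α = 0.56·25000^α, i.e. 0.0830^α = 0.56.
α = ln(0.56) / ln(2076/25000) = -0.5798185/-2.4884329 ≈ 0.2330.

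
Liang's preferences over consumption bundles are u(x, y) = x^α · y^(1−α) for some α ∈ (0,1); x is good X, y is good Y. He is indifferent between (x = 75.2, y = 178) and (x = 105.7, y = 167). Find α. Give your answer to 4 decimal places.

α ≈ 0.1578

The Cobb–Douglas utilities coincide, so 75.2^α·178^(1−α) = 105.7^α·167^(1−α).
Rearrange to (75.2/105.7)^α = (167/178)^(1−α) and take logs: α·-0.3404537 = (1−α)·-0.0637897.
Thus α·(-0.4042434) = -0.0637897, so α = -0.0637897/-0.4042434 ≈ 0.1578.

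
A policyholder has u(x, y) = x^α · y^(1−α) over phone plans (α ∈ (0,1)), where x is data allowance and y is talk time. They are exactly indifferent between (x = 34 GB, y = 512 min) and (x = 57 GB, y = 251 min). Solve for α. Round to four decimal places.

α ≈ 0.5798

The Cobb–Douglas utilities coincide, so 34^α·512^(1−α) = 57^α·251^(1−α).
Rearrange to (34/57)^α = (251/512)^(1−α) and take logs: α·-0.5166907 = (1−α)·-0.7128717.
With A = -0.5166907 and B = -0.7128717: α·A = (1−α)·B, so α = B/(A+B) = -0.7128717/-1.2295624 ≈ 0.5798.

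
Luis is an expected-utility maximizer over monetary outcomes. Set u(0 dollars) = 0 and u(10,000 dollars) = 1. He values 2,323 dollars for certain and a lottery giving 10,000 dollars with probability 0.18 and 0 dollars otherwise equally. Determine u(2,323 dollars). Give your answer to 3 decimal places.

The indifference gives u(2,323 dollars) = 0.18·u(10,000 dollars) + 0.82·u(0 dollars) = 0.18·1 + 0.82·0 = 0.18.

0.180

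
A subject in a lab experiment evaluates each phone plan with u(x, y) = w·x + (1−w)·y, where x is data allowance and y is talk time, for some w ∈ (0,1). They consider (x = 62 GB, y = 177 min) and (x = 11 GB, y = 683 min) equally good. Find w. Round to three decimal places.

u(62,177) = u(11,683) means w·62 + (1−w)·177 = w·11 + (1−w)·683.
Rearranging, 51·w − 506·(1−w) = 0.
The marginal rate of substitution is 506/51, so w = 506/(51+506) = 0.908.

w = 0.908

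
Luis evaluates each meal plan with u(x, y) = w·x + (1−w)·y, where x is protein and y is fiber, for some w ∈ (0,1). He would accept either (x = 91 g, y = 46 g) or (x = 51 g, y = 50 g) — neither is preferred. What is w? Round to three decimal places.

w = 0.091

Indifference: w·91 + (1−w)·46 = w·51 + (1−w)·50.
Rearranging, 40·w − 4·(1−w) = 0.
So w/(1−w) = 4/40 = 0.1000, giving w = 4/(40+4) = 0.091.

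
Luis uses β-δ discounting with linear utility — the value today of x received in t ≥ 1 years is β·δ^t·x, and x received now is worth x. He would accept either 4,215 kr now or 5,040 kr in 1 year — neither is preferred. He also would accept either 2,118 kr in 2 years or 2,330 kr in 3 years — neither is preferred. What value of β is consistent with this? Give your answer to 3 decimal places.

The second indifference involves only future payoffs, so β cancels: β·δ^2·2118 = β·δ^3·2330, giving δ = 2118/2330 = 0.90901.
Substituting δ into 4215 = β·δ·5040: β = 4215/(4581.425) ≈ 0.920.

β ≈ 0.920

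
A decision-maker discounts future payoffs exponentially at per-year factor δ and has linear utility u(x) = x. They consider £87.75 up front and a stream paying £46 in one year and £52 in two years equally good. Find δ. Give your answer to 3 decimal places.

δ ≈ 0.930

Present value of the stream is 46·δ + 52·δ². Indifference gives 46δ + 52δ² = 87.75.
So 52δ² + 46δ − 87.75 = 0.
By the quadratic formula (taking the positive root), δ = (−46 + √20368.00) / 104 ≈ 0.930.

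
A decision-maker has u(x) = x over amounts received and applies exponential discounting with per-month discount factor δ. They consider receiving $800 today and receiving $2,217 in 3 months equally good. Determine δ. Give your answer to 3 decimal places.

Equating discounted utilities: u(800) = δ^3·u(2217) ⇒ δ^3 = u(800)/u(2217).
With u(x) = x: δ^3 = 800/2217 = 0.36085.
So δ = 0.36085^(1/3) ≈ 0.712.

δ ≈ 0.712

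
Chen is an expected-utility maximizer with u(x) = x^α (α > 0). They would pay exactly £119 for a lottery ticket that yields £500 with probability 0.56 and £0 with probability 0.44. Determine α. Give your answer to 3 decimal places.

α ≈ 0.404

EU(lottery) = 0.56·500^α + 0.44·0 = 0.56·500^α.
Indifference: 119^α = 0.56·500^α, so (119/500)^α = 0.56.
Taking logs: α·ln(119/500) = ln(0.56), so α = -0.579818 / -1.435485 ≈ 0.404.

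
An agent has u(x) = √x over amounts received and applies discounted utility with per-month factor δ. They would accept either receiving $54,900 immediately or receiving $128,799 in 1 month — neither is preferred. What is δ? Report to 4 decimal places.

Equating discounted utilities: u(54900) = δ·u(128799) ⇒ δ = u(54900)/u(128799).
With u(x) = √x: δ = √54900/√128799 = √(54900/128799) = 0.65287.

δ ≈ 0.6529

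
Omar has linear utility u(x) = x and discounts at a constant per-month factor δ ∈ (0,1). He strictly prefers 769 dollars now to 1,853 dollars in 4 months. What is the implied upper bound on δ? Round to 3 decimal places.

The preference means 769 > δ^4·1853.
Hence δ^4 < 769/1853 = 0.41500, and x ↦ x^(1/4) is increasing on (0,∞).
δ < 0.41500^(1/4) = 0.803.

δ < 0.803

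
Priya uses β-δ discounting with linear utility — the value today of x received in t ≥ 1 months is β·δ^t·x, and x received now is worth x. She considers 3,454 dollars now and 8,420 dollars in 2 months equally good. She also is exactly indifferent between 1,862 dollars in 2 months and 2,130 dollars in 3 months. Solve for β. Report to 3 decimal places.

From the later pair, β·δ^2·1862 = β·δ^3·2130; dividing through, δ = 1862/2130 = 0.87418.
Substituting δ into 3454 = β·δ^2·8420: β = 3454/(6434.462) ≈ 0.537.

β ≈ 0.537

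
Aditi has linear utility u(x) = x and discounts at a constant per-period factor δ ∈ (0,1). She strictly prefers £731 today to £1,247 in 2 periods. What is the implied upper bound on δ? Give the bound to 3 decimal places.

δ < 0.766

The preference means 731 > δ^2·1247.
Hence δ^2 < 731/1247 = 0.58621, and x ↦ x^(1/2) is increasing on (0,∞).
δ < 0.58621^(1/2) = 0.766.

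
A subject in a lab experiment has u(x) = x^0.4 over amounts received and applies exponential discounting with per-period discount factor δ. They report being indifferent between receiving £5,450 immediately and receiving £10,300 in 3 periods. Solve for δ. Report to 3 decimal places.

Indifference means u(5450) = δ^3 · u(10300), so δ^3 = u(5450)/u(10300).
With u(x) = x^0.4: δ^3 = 5450^0.4/10300^0.4 = (5450/10300)^0.4 = 0.77522.
Taking the cube root: δ = 0.77522^(1/3) ≈ 0.919.

δ ≈ 0.919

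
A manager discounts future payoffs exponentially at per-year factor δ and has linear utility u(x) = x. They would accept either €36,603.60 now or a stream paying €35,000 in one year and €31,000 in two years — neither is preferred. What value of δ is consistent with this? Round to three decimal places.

δ ≈ 0.660

The stream is worth 35000δ + 31000δ² today, so 35000δ + 31000δ² = 36603.60.
So 31000δ² + 35000δ − 36603.60 = 0.
By the quadratic formula (taking the positive root), δ = (−35000 + √5763846400.00) / 62000 ≈ 0.660.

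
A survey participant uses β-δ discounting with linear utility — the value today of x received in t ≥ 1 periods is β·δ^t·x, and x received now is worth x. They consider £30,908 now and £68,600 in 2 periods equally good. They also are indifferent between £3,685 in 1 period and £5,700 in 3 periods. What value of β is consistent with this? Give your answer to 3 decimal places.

β ≈ 0.697

Both payoffs in the second observation are in the future, so β drops out: δ^1·3685 = δ^3·5700 ⇒ δ^2 = 3685/5700 = 0.64649, so δ = 0.80405.
Substituting δ into 30908 = β·δ^2·68600: β = 30908/(44349.298) ≈ 0.697.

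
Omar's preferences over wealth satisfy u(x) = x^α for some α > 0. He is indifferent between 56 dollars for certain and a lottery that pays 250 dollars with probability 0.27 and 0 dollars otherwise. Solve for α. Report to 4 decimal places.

α ≈ 0.8752

The lottery's expected utility is 0.27·u(250) + 0.73·u(0) = 0.27·250^α (since u(0) = 0 for α > 0).
Equating: 56^α = 0.27·250^α, i.e. 0.2240^α = 0.27.
Taking logs: α·ln(56/250) = ln(0.27), so α = -1.3093333 / -1.4961092 ≈ 0.8752.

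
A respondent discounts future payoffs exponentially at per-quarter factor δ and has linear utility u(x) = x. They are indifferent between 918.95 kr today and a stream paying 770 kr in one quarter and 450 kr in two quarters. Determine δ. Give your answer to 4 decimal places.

Present value of the stream is 770·δ + 450·δ². Indifference gives 770δ + 450δ² = 918.95.
So 450δ² + 770δ − 918.95 = 0.
The positive root is δ = [−770 + √(770² + 4·450·918.95)] / (2·450) = (−770 + 1499.003)/900 ≈ 0.8100.

δ ≈ 0.8100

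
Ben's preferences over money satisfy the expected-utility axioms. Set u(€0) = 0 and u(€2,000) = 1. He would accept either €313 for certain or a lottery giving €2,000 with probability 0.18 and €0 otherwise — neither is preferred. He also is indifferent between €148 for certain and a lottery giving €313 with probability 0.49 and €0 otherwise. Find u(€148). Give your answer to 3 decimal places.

0.088

From the first indifference, u(€313) = 0.18·u(€2,000) + 0.82·u(€0) = 0.18·1 + 0.82·0 = 0.18.
Chaining: u(€148) = 0.49·0.18 + 0.51·0.00 = 0.0882.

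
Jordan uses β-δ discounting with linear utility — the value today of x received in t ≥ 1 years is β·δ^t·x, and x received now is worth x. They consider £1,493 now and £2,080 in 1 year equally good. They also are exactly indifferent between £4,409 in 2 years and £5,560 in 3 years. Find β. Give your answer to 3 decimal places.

β ≈ 0.905

From the later pair, β·δ^2·4409 = β·δ^3·5560; dividing through, δ = 4409/5560 = 0.79299.
The first indifference: 1493 = β·δ·2080, so β = 1493/(δ·2080) = 1493/(0.79299·2080) ≈ 0.905.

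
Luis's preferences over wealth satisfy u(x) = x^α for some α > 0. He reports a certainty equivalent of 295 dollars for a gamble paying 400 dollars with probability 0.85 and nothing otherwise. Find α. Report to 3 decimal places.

Since u(0) = 0, the lottery's EU is 0.85·400^α.
Setting u(295) equal to that: 295^α = 0.85·400^α ⇒ (295/400)^α = 0.85.
α = ln(0.85) / ln(295/400) = -0.162519/-0.304489 ≈ 0.534.

α ≈ 0.534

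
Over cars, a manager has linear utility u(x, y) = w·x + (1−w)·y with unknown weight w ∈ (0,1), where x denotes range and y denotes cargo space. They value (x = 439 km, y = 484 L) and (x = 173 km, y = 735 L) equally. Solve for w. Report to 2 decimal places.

u(439,484) = u(173,735) means w·439 + (1−w)·484 = w·173 + (1−w)·735.
Collecting terms: w·266 = (1−w)·251.
The marginal rate of substitution is 251/266, so w = 251/(266+251) = 0.49.

w = 0.49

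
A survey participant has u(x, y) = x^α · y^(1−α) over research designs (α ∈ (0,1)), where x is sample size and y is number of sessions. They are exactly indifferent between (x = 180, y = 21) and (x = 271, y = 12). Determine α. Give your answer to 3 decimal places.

Set the two utilities equal: 180^α·21^(1−α) = 271^α·12^(1−α).
(180/271)^α = (12/21)^(1−α); take logs: α·ln(180/271) = (1−α)·ln(12/21), i.e. α·-0.409162 = (1−α)·-0.559616.
Thus α·(-0.968778) = -0.559616, so α = -0.559616/-0.968778 ≈ 0.578.

α ≈ 0.578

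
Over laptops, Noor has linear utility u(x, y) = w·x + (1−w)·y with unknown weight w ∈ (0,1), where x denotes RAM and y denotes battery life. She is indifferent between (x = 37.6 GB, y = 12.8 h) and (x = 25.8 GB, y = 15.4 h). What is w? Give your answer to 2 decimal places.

w = 0.18

u(37.6,12.8) = u(25.8,15.4) means w·37.6 + (1−w)·12.8 = w·25.8 + (1−w)·15.4.
Rearranging, 11.8·w − 2.6·(1−w) = 0.
The marginal rate of substitution is 2.6/11.8, so w = 2.6/(11.8+2.6) = 0.18.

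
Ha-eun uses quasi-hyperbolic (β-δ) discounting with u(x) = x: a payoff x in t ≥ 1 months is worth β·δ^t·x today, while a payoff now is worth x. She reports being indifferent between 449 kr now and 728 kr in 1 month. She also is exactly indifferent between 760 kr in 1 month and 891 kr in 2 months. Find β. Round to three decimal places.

β ≈ 0.723

The second indifference involves only future payoffs, so β cancels: β·δ^1·760 = β·δ^2·891, giving δ = 760/891 = 0.85297.
Substituting δ into 449 = β·δ·728: β = 449/(620.965) ≈ 0.723.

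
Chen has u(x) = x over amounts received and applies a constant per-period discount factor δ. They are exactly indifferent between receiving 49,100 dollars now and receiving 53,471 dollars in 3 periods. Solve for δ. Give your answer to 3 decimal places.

δ ≈ 0.972

Equating discounted utilities: u(49100) = δ^3·u(53471) ⇒ δ^3 = u(49100)/u(53471).
With u(x) = x: δ^3 = 49100/53471 = 0.91825.
So δ = 0.91825^(1/3) ≈ 0.972.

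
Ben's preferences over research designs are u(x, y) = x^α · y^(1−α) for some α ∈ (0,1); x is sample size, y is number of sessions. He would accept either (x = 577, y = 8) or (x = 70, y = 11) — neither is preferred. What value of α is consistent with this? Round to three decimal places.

α ≈ 0.131

The Cobb–Douglas utilities coincide, so 577^α·8^(1−α) = 70^α·11^(1−α).
(577/70)^α = (11/8)^(1−α); take logs: α·ln(577/70) = (1−α)·ln(11/8), i.e. α·2.109347 = (1−α)·0.318454.
So α/(1−α) = (0.318454)/(2.109347) = 0.150973, and α = 0.150973/1.150973 ≈ 0.131.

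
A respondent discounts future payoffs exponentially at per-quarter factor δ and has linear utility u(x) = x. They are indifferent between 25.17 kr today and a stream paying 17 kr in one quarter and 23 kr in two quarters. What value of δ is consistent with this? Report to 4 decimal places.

δ ≈ 0.7399

The stream is worth 17δ + 23δ² today, so 17δ + 23δ² = 25.17.
Rearranged: 23δ² + 17δ − 25.17 = 0.
The positive root is δ = [−17 + √(17² + 4·23·25.17)] / (2·23) = (−17 + 51.036)/46 ≈ 0.7399.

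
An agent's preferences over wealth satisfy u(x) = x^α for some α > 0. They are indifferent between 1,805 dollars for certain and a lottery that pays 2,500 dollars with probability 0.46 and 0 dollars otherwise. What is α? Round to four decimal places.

α ≈ 2.3840

EU(lottery) = 0.46·2500^α + 0.54·0 = 0.46·2500^α.
Indifference: 1805^α = 0.46·2500^α, so (1805/2500)^α = 0.46.
Taking logs: α·ln(1805/2500) = ln(0.46), so α = -0.7765288 / -0.3257301 ≈ 2.3840.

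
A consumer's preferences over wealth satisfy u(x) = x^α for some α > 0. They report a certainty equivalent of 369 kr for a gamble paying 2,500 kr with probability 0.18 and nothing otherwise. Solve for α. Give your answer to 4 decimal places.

α ≈ 0.8963

EU(lottery) = 0.18·2500^α + 0.82·0 = 0.18·2500^α.
Setting u(369) equal to that: 369^α = 0.18·2500^α ⇒ (369/2500)^α = 0.18.
Taking logs: α·ln(369/2500) = ln(0.18), so α = -1.7147984 / -1.9132494 ≈ 0.8963.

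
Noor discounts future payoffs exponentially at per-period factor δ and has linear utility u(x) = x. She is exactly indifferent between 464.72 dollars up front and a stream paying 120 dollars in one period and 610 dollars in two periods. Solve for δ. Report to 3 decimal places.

δ ≈ 0.780

The stream is worth 120δ + 610δ² today, so 120δ + 610δ² = 464.72.
So 610δ² + 120δ − 464.72 = 0.
By the quadratic formula (taking the positive root), δ = (−120 + √1148316.80) / 1220 ≈ 0.780.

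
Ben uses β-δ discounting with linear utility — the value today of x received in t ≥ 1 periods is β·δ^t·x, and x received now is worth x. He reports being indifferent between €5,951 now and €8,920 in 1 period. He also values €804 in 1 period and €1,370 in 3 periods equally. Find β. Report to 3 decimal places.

β ≈ 0.871

From the later pair, β·δ^1·804 = β·δ^3·1370; dividing through, δ^2 = 804/1370 = 0.58686, so δ = 0.76607.
Now use the now-vs-future pair: 5951 = β·δ·8920 gives β = 5951/(0.76607·8920) ≈ 0.871.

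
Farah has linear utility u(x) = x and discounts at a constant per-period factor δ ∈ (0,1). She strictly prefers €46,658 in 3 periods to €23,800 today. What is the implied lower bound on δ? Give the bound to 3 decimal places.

δ > 0.799

Under u(x) = x this choice says 23800 < δ^3·46658.
So δ^3 > 23800/46658 = 0.51009; taking the cube root of both positive sides preserves the inequality.
δ > 0.51009^(1/3) = 0.799.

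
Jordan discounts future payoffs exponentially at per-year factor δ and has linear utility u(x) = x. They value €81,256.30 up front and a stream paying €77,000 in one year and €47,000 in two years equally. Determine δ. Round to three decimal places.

Equating present values: 81256.30 = 77000δ + 47000δ².
That is, 47000δ² + 77000δ − 81256.30 = 0, a quadratic in δ.
δ = (−77000 + √(77000² + 4·47000·81256.30)) / (2·47000) = (−77000 + √21205184400.00) / 94000 ≈ 0.730.

δ ≈ 0.730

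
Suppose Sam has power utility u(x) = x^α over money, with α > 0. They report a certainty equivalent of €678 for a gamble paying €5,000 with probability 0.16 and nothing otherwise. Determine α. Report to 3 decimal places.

α ≈ 0.917

EU(lottery) = 0.16·5000^α + 0.84·0 = 0.16·5000^α.
Equating: 678^α = 0.16·5000^α, i.e. 0.1356^α = 0.16.
Take logs: α = ln 0.16 / ln(678/5000) ≈ 0.91719.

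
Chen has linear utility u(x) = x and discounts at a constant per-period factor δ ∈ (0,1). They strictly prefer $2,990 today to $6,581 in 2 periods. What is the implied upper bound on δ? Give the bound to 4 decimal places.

δ < 0.6740

Under u(x) = x this choice says 2990 > δ^2·6581.
Dividing by 6581: δ^2 < 0.45434. Both sides are positive, so the square root keeps the direction.
δ < (2990/6581)^(1/2) ≈ 0.6740.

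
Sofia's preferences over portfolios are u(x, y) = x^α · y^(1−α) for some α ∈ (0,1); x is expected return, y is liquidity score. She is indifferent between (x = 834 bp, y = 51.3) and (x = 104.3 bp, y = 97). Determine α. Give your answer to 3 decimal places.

Indifference: 834^α · 51.3^(1−α) = 104.3^α · 97^(1−α).
Rearrange to (834/104.3)^α = (97/51.3)^(1−α) and take logs: α·2.078962 = (1−α)·0.637020.
So α/(1−α) = (0.637020)/(2.078962) = 0.306413, and α = 0.306413/1.306413 ≈ 0.235.

α ≈ 0.235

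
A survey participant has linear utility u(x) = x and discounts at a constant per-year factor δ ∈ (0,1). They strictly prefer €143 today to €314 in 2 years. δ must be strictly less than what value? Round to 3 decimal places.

Comparing present values: 143 > δ^2·314.
So δ^2 < 143/314 = 0.45541; taking the square root of both positive sides preserves the inequality.
δ < (143/314)^(1/2) ≈ 0.675.

δ < 0.675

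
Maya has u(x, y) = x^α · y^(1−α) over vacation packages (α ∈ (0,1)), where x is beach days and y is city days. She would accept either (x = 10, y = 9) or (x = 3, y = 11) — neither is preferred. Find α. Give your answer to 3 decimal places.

The Cobb–Douglas utilities coincide, so 10^α·9^(1−α) = 3^α·11^(1−α).
Taking logs: α·ln 10 + (1−α)·ln 9 = α·ln 3 + (1−α)·ln 11, i.e. α·1.203973 = (1−α)·0.200671.
So α/(1−α) = (0.200671)/(1.203973) = 0.166674, and α = 0.166674/1.166674 ≈ 0.143.

α ≈ 0.143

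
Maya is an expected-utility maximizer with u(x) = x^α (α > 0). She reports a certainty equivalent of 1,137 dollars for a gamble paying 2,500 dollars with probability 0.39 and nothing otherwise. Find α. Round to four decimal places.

EU(lottery) = 0.39·2500^α + 0.61·0 = 0.39·2500^α.
Indifference: 1137^α = 0.39·2500^α, so (1137/2500)^α = 0.39.
Take logs: α = ln 0.39 / ln(1137/2500) ≈ 1.195090.

α ≈ 1.1951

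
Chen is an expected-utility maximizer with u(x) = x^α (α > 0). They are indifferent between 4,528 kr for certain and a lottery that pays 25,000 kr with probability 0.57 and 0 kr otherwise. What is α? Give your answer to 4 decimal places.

α ≈ 0.3290

The lottery's expected utility is 0.57·u(25000) + 0.43·u(0) = 0.57·25000^α (since u(0) = 0 for α > 0).
Indifference: 4528^α = 0.57·25000^α, so (4528/25000)^α = 0.57.
Taking logs: α·ln(4528/25000) = ln(0.57), so α = -0.5621189 / -1.7085955 ≈ 0.3290.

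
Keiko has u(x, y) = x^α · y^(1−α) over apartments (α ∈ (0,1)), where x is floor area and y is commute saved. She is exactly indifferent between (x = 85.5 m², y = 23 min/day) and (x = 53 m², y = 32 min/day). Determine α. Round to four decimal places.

The Cobb–Douglas utilities coincide, so 85.5^α·23^(1−α) = 53^α·32^(1−α).
Rearrange to (85.5/53)^α = (32/23)^(1−α) and take logs: α·0.4782245 = (1−α)·0.3302417.
Thus α·(0.8084662) = 0.3302417, so α = 0.3302417/0.8084662 ≈ 0.4085.

α ≈ 0.4085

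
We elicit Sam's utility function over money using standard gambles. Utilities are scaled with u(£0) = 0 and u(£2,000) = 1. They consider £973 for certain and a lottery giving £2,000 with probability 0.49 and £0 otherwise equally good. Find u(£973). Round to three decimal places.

0.490

The indifference gives u(£973) = 0.49·u(£2,000) + 0.51·u(£0) = 0.49·1 + 0.51·0 = 0.49.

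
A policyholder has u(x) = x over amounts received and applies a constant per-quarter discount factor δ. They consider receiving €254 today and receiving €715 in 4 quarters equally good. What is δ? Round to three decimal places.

δ ≈ 0.772

Indifference means u(254) = δ^4 · u(715), so δ^4 = u(254)/u(715).
With u(x) = x: δ^4 = 254/715 = 0.35524.
Hence δ = (0.35524)^(1/4) = 0.77203.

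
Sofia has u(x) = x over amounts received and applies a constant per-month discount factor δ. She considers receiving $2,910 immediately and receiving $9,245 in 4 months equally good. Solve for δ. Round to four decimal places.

Equating discounted utilities: u(2910) = δ^4·u(9245) ⇒ δ^4 = u(2910)/u(9245).
With u(x) = x: δ^4 = 2910/9245 = 0.31476.
Taking the 4th root: δ = 0.31476^(1/4) ≈ 0.7490.

δ ≈ 0.7490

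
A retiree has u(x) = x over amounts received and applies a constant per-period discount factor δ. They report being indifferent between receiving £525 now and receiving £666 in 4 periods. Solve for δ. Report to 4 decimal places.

Indifference means u(525) = δ^4 · u(666), so δ^4 = u(525)/u(666).
With u(x) = x: δ^4 = 525/666 = 0.78829.
So δ = 0.78829^(1/4) ≈ 0.9423.

δ ≈ 0.9423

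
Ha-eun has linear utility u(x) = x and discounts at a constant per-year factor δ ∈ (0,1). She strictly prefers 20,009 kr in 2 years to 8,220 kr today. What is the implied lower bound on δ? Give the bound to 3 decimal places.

The preference means 8220 < δ^2·20009.
Hence δ^2 > 8220/20009 = 0.41082, and x ↦ x^(1/2) is increasing on (0,∞).
δ > 0.41082^(1/2) = 0.641.

δ > 0.641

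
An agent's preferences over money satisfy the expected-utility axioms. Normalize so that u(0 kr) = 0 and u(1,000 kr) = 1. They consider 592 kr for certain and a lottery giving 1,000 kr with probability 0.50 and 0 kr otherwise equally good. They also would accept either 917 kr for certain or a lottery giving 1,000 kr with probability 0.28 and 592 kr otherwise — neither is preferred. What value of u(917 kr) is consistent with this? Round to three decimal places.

First, u(592 kr) = 0.50·u(1,000 kr) + 0.50·u(0 kr) = 0.50.
Then u(917 kr) = 0.28·u(1,000 kr) + 0.72·u(592 kr) = 0.28·1.00 + 0.72·0.50 = 0.6400.

0.640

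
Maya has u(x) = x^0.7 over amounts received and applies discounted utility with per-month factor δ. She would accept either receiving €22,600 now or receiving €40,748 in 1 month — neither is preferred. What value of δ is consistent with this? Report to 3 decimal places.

δ ≈ 0.662

Equating discounted utilities: u(22600) = δ·u(40748) ⇒ δ = u(22600)/u(40748).
Since u(x) = x^0.7, δ = (22600/40748)^0.7 = 0.55463^0.7 = 0.66191.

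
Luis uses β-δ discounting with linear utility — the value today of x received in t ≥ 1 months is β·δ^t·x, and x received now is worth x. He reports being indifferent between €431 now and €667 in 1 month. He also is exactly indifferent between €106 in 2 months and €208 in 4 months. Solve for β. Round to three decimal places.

β ≈ 0.905

The second indifference involves only future payoffs, so β cancels: β·δ^2·106 = β·δ^4·208, giving δ^2 = 106/208 = 0.50962, so δ = 0.71387.
The first indifference: 431 = β·δ·667, so β = 431/(δ·667) = 431/(0.71387·667) ≈ 0.905.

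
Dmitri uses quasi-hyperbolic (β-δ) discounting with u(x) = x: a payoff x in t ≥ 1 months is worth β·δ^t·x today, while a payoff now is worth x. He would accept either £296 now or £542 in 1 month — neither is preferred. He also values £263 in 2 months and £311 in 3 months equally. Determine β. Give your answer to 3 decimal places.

β ≈ 0.646

Both payoffs in the second observation are in the future, so β drops out: δ^2·263 = δ^3·311 ⇒ δ = 263/311 = 0.84566.
The first indifference: 296 = β·δ·542, so β = 296/(δ·542) = 296/(0.84566·542) ≈ 0.646.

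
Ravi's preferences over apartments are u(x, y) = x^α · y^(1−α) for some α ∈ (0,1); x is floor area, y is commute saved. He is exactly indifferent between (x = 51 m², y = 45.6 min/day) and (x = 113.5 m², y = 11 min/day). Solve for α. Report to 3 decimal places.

α ≈ 0.640

Indifference: 51^α · 45.6^(1−α) = 113.5^α · 11^(1−α).
(51/113.5)^α = (11/45.6)^(1−α); take logs: α·ln(51/113.5) = (1−α)·ln(11/45.6), i.e. α·-0.799977 = (1−α)·-1.422012.
With A = -0.799977 and B = -1.422012: α·A = (1−α)·B, so α = B/(A+B) = -1.422012/-2.221989 ≈ 0.640.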